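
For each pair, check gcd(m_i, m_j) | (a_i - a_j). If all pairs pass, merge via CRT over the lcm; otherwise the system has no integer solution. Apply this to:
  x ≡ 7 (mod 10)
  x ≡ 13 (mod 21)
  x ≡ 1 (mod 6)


Moduli 10, 21, 6 are not pairwise coprime, so CRT works modulo lcm(m_i) when all pairwise compatibility conditions hold.
Pairwise compatibility: gcd(m_i, m_j) must divide a_i - a_j for every pair.
Merge one congruence at a time:
  Start: x ≡ 7 (mod 10).
  Combine with x ≡ 13 (mod 21): gcd(10, 21) = 1; 13 - 7 = 6, which IS divisible by 1, so compatible.
    Write x = 7 + 10·t and substitute into x ≡ 13 (mod 21): 10·t ≡ 13 − 7 = 6 (mod 21).
    The inverse of 10 mod 21 is 19 (since 10·19 = 190 = 9·21 + 1), so t ≡ 19·6 = 114 ≡ 9 (mod 21).
    Then x = 7 + 10·9 = 97, valid modulo lcm(10, 21) = 210: x ≡ 97 (mod 210).
  Combine with x ≡ 1 (mod 6): gcd(210, 6) = 6; 1 - 97 = -96, which IS divisible by 6, so compatible.
    Write x = 97 + 210·t and substitute into x ≡ 1 (mod 6): 210·t ≡ 1 − 97 = -96 (mod 6).
    Divide the congruence (and modulus) by g = 6: 35·t ≡ -16 (mod 1).
    Modulo 1 every t works; take t = 0.
    Then x = 97 + 210·0 = 97, valid modulo lcm(210, 6) = 210: x ≡ 97 (mod 210).
Verify: 97 mod 10 = 7, 97 mod 21 = 13, 97 mod 6 = 1.

x ≡ 97 (mod 210).


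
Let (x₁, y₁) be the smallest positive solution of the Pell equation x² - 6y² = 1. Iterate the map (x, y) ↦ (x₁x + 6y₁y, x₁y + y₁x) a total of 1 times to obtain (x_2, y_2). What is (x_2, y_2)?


Step 1: Find the fundamental solution (x₁, y₁) of x² - 6y² = 1.
  Expand √6 as a continued fraction. a₀ = ⌊√6⌋ = 2; iterate m_{k+1} = d_k·a_k − m_k, d_{k+1} = (6 − m_{k+1}²)/d_k, a_{k+1} = ⌊(a₀ + m_{k+1})/d_{k+1}⌋ (starting m₀ = 0, d₀ = 1), with convergents p_k = a_k·p_{k-1} + p_{k-2}, q_k = a_k·q_{k-1} + q_{k-2} (p₋₁ = 1, q₋₁ = 0):
  k = 0: a₀ = 2; p₀/q₀ = 2/1; p₀² − 6·q₀² = 4 − 6 = -2.
  k = 1: m = 2, d = 2, a = ⌊(2 + 2)/2⌋ = 2; p/q = (2·2 + 1)/(2·1 + 0) = 5/2; p² − 6·q² = 25 − 24 = 1.
  The first convergent with p² − 6·q² = 1 gives the fundamental solution (x₁, y₁) = (5, 2).
Step 2: Apply the recurrence (x_{n+1}, y_{n+1}) = (x₁x_n + 6y₁y_n, x₁y_n + y₁x_n) repeatedly.
  From (x_1, y_1) = (5, 2): x_2 = 5·5 + 6·2·2 = 49; y_2 = 5·2 + 2·5 = 20.
Step 3: Verify x_2² - 6·y_2² = 2401 - 2400 = 1 (should be 1). ✓

(x_1, y_1) = (5, 2); (x_2, y_2) = (49, 20).


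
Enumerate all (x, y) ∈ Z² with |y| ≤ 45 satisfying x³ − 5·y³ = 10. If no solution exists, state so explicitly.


The equation is x³ - 5y³ = 10. For fixed y, x³ = 5·y³ + 10, so a solution requires the RHS to be a perfect cube.
Strategy: iterate y from -45 to 45, compute RHS = 5·y³ + 10, and check whether it is a (positive or negative) perfect cube.
Check small values of y:
  y = 0: RHS = 10 is not a perfect cube.
  y = 1: RHS = 15 is not a perfect cube.
  y = -1: RHS = 5 is not a perfect cube.
  y = 2: RHS = 50 is not a perfect cube.
  y = -2: RHS = -30 is not a perfect cube.
  y = 3: RHS = 145 is not a perfect cube.
  y = -3: RHS = -125 = (-5)³ ⇒ x = -5 works.
Continuing the search up to |y| = 45 finds no further solutions beyond those listed.
Collected solutions: (-5, -3).

Solutions (with |y| ≤ 45): (-5, -3).


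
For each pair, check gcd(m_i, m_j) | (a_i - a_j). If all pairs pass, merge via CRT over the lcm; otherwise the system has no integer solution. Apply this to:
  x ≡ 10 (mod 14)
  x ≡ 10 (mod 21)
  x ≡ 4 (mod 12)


Moduli 14, 21, 12 are not pairwise coprime, so CRT works modulo lcm(m_i) when all pairwise compatibility conditions hold.
Pairwise compatibility: gcd(m_i, m_j) must divide a_i - a_j for every pair.
Merge one congruence at a time:
  Start: x ≡ 10 (mod 14).
  Combine with x ≡ 10 (mod 21): gcd(14, 21) = 7; 10 - 10 = 0, which IS divisible by 7, so compatible.
    Write x = 10 + 14·t and substitute into x ≡ 10 (mod 21): 14·t ≡ 10 − 10 = 0 (mod 21).
    Divide the congruence (and modulus) by g = 7: 2·t ≡ 0 (mod 3).
    The inverse of 2 mod 3 is 2 (since 2·2 = 4 = 1·3 + 1), so t ≡ 2·0 = 0 ≡ 0 (mod 3).
    Then x = 10 + 14·0 = 10, valid modulo lcm(14, 21) = 42: x ≡ 10 (mod 42).
  Combine with x ≡ 4 (mod 12): gcd(42, 12) = 6; 4 - 10 = -6, which IS divisible by 6, so compatible.
    Write x = 10 + 42·t and substitute into x ≡ 4 (mod 12): 42·t ≡ 4 − 10 = -6 (mod 12).
    Divide the congruence (and modulus) by g = 6: 7·t ≡ -1 (mod 2).
    Reduce coefficients mod 2: 1·t ≡ 1 (mod 2).
    So t ≡ 1 (mod 2).
    Then x = 10 + 42·1 = 52, valid modulo lcm(42, 12) = 84: x ≡ 52 (mod 84).
Verify: 52 mod 14 = 10, 52 mod 21 = 10, 52 mod 12 = 4.

x ≡ 52 (mod 84).


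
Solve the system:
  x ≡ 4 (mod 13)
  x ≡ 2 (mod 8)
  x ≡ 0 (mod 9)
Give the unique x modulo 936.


Moduli 13, 8, 9 are pairwise coprime; by CRT there is a unique solution modulo M = 13 · 8 · 9 = 936.
Solve pairwise, accumulating the modulus:
  Start with x ≡ 4 (mod 13).
  Combine with x ≡ 2 (mod 8): since gcd(13, 8) = 1, we get a unique residue mod 104.
    Write x = 4 + 13·t and substitute into x ≡ 2 (mod 8): 13·t ≡ 2 − 4 = -2 (mod 8).
    Reduce coefficients mod 8: 5·t ≡ 6 (mod 8).
    The inverse of 5 mod 8 is 5 (since 5·5 = 25 = 3·8 + 1), so t ≡ 5·6 = 30 ≡ 6 (mod 8).
    Then x = 4 + 13·6 = 82, valid modulo lcm(13, 8) = 104: x ≡ 82 (mod 104).
  Combine with x ≡ 0 (mod 9): since gcd(104, 9) = 1, we get a unique residue mod 936.
    Write x = 82 + 104·t and substitute into x ≡ 0 (mod 9): 104·t ≡ 0 − 82 = -82 (mod 9).
    Reduce coefficients mod 9: 5·t ≡ 8 (mod 9).
    The inverse of 5 mod 9 is 2 (since 5·2 = 10 = 1·9 + 1), so t ≡ 2·8 = 16 ≡ 7 (mod 9).
    Then x = 82 + 104·7 = 810, valid modulo lcm(104, 9) = 936: x ≡ 810 (mod 936).
Verify: 810 mod 13 = 4 ✓, 810 mod 8 = 2 ✓, 810 mod 9 = 0 ✓.

x ≡ 810 (mod 936).


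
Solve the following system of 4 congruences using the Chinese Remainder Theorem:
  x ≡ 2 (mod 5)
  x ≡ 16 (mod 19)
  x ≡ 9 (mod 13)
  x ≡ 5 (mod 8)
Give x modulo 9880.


Product of moduli M = 5 · 19 · 13 · 8 = 9880.
Merge one congruence at a time:
  Start: x ≡ 2 (mod 5).
  Combine with x ≡ 16 (mod 19); new modulus lcm = 95.
    Write x = 2 + 5·t and substitute into x ≡ 16 (mod 19): 5·t ≡ 16 − 2 = 14 (mod 19).
    The inverse of 5 mod 19 is 4 (since 5·4 = 20 = 1·19 + 1), so t ≡ 4·14 = 56 ≡ 18 (mod 19).
    Then x = 2 + 5·18 = 92, valid modulo lcm(5, 19) = 95: x ≡ 92 (mod 95).
  Combine with x ≡ 9 (mod 13); new modulus lcm = 1235.
    Write x = 92 + 95·t and substitute into x ≡ 9 (mod 13): 95·t ≡ 9 − 92 = -83 (mod 13).
    Reduce coefficients mod 13: 4·t ≡ 8 (mod 13).
    The inverse of 4 mod 13 is 10 (since 4·10 = 40 = 3·13 + 1), so t ≡ 10·8 = 80 ≡ 2 (mod 13).
    Then x = 92 + 95·2 = 282, valid modulo lcm(95, 13) = 1235: x ≡ 282 (mod 1235).
  Combine with x ≡ 5 (mod 8); new modulus lcm = 9880.
    Write x = 282 + 1235·t and substitute into x ≡ 5 (mod 8): 1235·t ≡ 5 − 282 = -277 (mod 8).
    Reduce coefficients mod 8: 3·t ≡ 3 (mod 8).
    The inverse of 3 mod 8 is 3 (since 3·3 = 9 = 1·8 + 1), so t ≡ 3·3 = 9 ≡ 1 (mod 8).
    Then x = 282 + 1235·1 = 1517, valid modulo lcm(1235, 8) = 9880: x ≡ 1517 (mod 9880).
Verify against each original: 1517 mod 5 = 2, 1517 mod 19 = 16, 1517 mod 13 = 9, 1517 mod 8 = 5.

x ≡ 1517 (mod 9880).


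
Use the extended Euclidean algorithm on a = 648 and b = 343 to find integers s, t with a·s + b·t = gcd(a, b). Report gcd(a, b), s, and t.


Euclidean algorithm on (648, 343) — divide until remainder is 0:
  648 = 1 · 343 + 305
  343 = 1 · 305 + 38
  305 = 8 · 38 + 1
  38 = 38 · 1 + 0
gcd(648, 343) = 1.
Track Bezout coefficients alongside the remainders: start with r₀ = 648 = a·1 + b·0 (s = 1, t = 0) and r₁ = 343 = a·0 + b·1 (s = 0, t = 1); each new remainder r_{k+1} = r_{k-1} − q_k·r_k inherits s_{k+1} = s_{k-1} − q_k·s_k, t_{k+1} = t_{k-1} − q_k·t_k, so r_k = a·s_k + b·t_k at every step:
  q = 1: r = 305, s = 1 − 1·0 = 1, t = 0 − 1·1 = -1  (check: 648·1 + 343·(-1) = 305)
  q = 1: r = 38, s = 0 − 1·1 = -1, t = 1 − 1·(-1) = 2  (check: 648·(-1) + 343·2 = 38)
  q = 8: r = 1, s = 1 − 8·(-1) = 9, t = -1 − 8·2 = -17  (check: 648·9 + 343·(-17) = 1)
The row with r = 1 (the gcd) gives the Bezout coefficients s = 9, t = -17.
Result: 648 · (9) + 343 · (-17) = 1.

gcd(648, 343) = 1; s = 9, t = -17 (check: 648·9 + 343·(-17) = 1).


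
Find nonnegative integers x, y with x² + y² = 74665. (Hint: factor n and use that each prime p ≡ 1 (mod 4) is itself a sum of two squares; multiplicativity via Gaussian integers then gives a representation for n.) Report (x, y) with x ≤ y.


Step 1: Factor n = 74665 = 5 · 109 · 137.
Step 2: Check the mod-4 condition on each prime factor: 5 ≡ 1 (mod 4), exponent 1; 109 ≡ 1 (mod 4), exponent 1; 137 ≡ 1 (mod 4), exponent 1.
All primes ≡ 3 (mod 4) appear to even exponent (or don't appear), so by the two-squares theorem n IS expressible as a sum of two squares.
Step 3: Build a representation. Here n = 5 · 109 · 137 is a product of primes ≡ 1 (mod 4). Each prime p ≡ 1 (mod 4) is itself a sum of two squares; find a² by testing p − a² for a perfect square:
  5: 5 − 1² = 4 = 2² ⇒ 5 = 1² + 2².
  109: 109 − 1² = 108, 109 − 2² = 105, 109 − 3² = 100 = 10² ⇒ 109 = 3² + 10².
  137: 137 − 1² = 136, 137 − 2² = 133, 137 − 3² = 128, 137 − 4² = 121 = 11² ⇒ 137 = 4² + 11².
  Combine using the Brahmagupta–Fibonacci identity (a² + b²)(c² + d²) = (ac − bd)² + (ad + bc)² = (ac + bd)² + (ad − bc)²:
  5 · 109 = 545: from (1² + 2²)(3² + 10²), take (1·3 − 2·10, 1·10 + 2·3) = (3 − 20, 10 + 6) = (-17, 16); dropping signs (only squares matter) gives (17, 16); check 17² + 16² = 289 + 256 = 545 ✓.
  545 · 137 = 74665: from (17² + 16²)(4² + 11²), take (17·4 − 16·11, 17·11 + 16·4) = (68 − 176, 187 + 64) = (-108, 251); dropping signs (only squares matter) gives (108, 251); check 108² + 251² = 11664 + 63001 = 74665 ✓.
Step 4: Order so x ≤ y and verify: 108² + 251² = 11664 + 63001 = 74665 = n. ✓

n = 74665 = 108² + 251² (one valid representation with x ≤ y).


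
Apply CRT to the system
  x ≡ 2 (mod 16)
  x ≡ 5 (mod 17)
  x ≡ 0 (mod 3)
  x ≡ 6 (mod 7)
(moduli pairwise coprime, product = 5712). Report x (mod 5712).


Product of moduli M = 16 · 17 · 3 · 7 = 5712.
Merge one congruence at a time:
  Start: x ≡ 2 (mod 16).
  Combine with x ≡ 5 (mod 17); new modulus lcm = 272.
    Write x = 2 + 16·t and substitute into x ≡ 5 (mod 17): 16·t ≡ 5 − 2 = 3 (mod 17).
    The inverse of 16 mod 17 is 16 (since 16·16 = 256 = 15·17 + 1), so t ≡ 16·3 = 48 ≡ 14 (mod 17).
    Then x = 2 + 16·14 = 226, valid modulo lcm(16, 17) = 272: x ≡ 226 (mod 272).
  Combine with x ≡ 0 (mod 3); new modulus lcm = 816.
    Write x = 226 + 272·t and substitute into x ≡ 0 (mod 3): 272·t ≡ 0 − 226 = -226 (mod 3).
    Reduce coefficients mod 3: 2·t ≡ 2 (mod 3).
    The inverse of 2 mod 3 is 2 (since 2·2 = 4 = 1·3 + 1), so t ≡ 2·2 = 4 ≡ 1 (mod 3).
    Then x = 226 + 272·1 = 498, valid modulo lcm(272, 3) = 816: x ≡ 498 (mod 816).
  Combine with x ≡ 6 (mod 7); new modulus lcm = 5712.
    Write x = 498 + 816·t and substitute into x ≡ 6 (mod 7): 816·t ≡ 6 − 498 = -492 (mod 7).
    Reduce coefficients mod 7: 4·t ≡ 5 (mod 7).
    The inverse of 4 mod 7 is 2 (since 4·2 = 8 = 1·7 + 1), so t ≡ 2·5 = 10 ≡ 3 (mod 7).
    Then x = 498 + 816·3 = 2946, valid modulo lcm(816, 7) = 5712: x ≡ 2946 (mod 5712).
Verify against each original: 2946 mod 16 = 2, 2946 mod 17 = 5, 2946 mod 3 = 0, 2946 mod 7 = 6.

x ≡ 2946 (mod 5712).


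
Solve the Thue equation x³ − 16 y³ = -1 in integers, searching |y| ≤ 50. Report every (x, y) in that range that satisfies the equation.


The equation is x³ - 16y³ = -1. For fixed y, x³ = 16·y³ − 1, so a solution requires the RHS to be a perfect cube.
Strategy: iterate y from -50 to 50, compute RHS = 16·y³ − 1, and check whether it is a (positive or negative) perfect cube.
Check small values of y:
  y = 0: RHS = -1 = (-1)³ ⇒ x = -1 works.
  y = 1: RHS = 15 is not a perfect cube.
  y = -1: RHS = -17 is not a perfect cube.
  y = 2: RHS = 127 is not a perfect cube.
  y = -2: RHS = -129 is not a perfect cube.
  y = 3: RHS = 431 is not a perfect cube.
  y = -3: RHS = -433 is not a perfect cube.
Continuing the search up to |y| = 50 finds no further solutions beyond those listed.
Collected solutions: (-1, 0).

Solutions (with |y| ≤ 50): (-1, 0).


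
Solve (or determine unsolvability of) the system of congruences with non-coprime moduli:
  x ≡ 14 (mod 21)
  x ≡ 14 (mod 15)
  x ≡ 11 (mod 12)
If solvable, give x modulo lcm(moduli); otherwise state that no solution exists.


Moduli 21, 15, 12 are not pairwise coprime, so CRT works modulo lcm(m_i) when all pairwise compatibility conditions hold.
Pairwise compatibility: gcd(m_i, m_j) must divide a_i - a_j for every pair.
Merge one congruence at a time:
  Start: x ≡ 14 (mod 21).
  Combine with x ≡ 14 (mod 15): gcd(21, 15) = 3; 14 - 14 = 0, which IS divisible by 3, so compatible.
    Write x = 14 + 21·t and substitute into x ≡ 14 (mod 15): 21·t ≡ 14 − 14 = 0 (mod 15).
    Divide the congruence (and modulus) by g = 3: 7·t ≡ 0 (mod 5).
    Reduce coefficients mod 5: 2·t ≡ 0 (mod 5).
    The inverse of 2 mod 5 is 3 (since 2·3 = 6 = 1·5 + 1), so t ≡ 3·0 = 0 ≡ 0 (mod 5).
    Then x = 14 + 21·0 = 14, valid modulo lcm(21, 15) = 105: x ≡ 14 (mod 105).
  Combine with x ≡ 11 (mod 12): gcd(105, 12) = 3; 11 - 14 = -3, which IS divisible by 3, so compatible.
    Write x = 14 + 105·t and substitute into x ≡ 11 (mod 12): 105·t ≡ 11 − 14 = -3 (mod 12).
    Divide the congruence (and modulus) by g = 3: 35·t ≡ -1 (mod 4).
    Reduce coefficients mod 4: 3·t ≡ 3 (mod 4).
    The inverse of 3 mod 4 is 3 (since 3·3 = 9 = 2·4 + 1), so t ≡ 3·3 = 9 ≡ 1 (mod 4).
    Then x = 14 + 105·1 = 119, valid modulo lcm(105, 12) = 420: x ≡ 119 (mod 420).
Verify: 119 mod 21 = 14, 119 mod 15 = 14, 119 mod 12 = 11.

x ≡ 119 (mod 420).


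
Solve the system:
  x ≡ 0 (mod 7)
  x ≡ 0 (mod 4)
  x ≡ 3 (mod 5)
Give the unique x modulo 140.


Moduli 7, 4, 5 are pairwise coprime; by CRT there is a unique solution modulo M = 7 · 4 · 5 = 140.
Solve pairwise, accumulating the modulus:
  Start with x ≡ 0 (mod 7).
  Combine with x ≡ 0 (mod 4): since gcd(7, 4) = 1, we get a unique residue mod 28.
    Write x = 0 + 7·t and substitute into x ≡ 0 (mod 4): 7·t ≡ 0 − 0 = 0 (mod 4).
    Reduce coefficients mod 4: 3·t ≡ 0 (mod 4).
    The inverse of 3 mod 4 is 3 (since 3·3 = 9 = 2·4 + 1), so t ≡ 3·0 = 0 ≡ 0 (mod 4).
    Then x = 0 + 7·0 = 0, valid modulo lcm(7, 4) = 28: x ≡ 0 (mod 28).
  Combine with x ≡ 3 (mod 5): since gcd(28, 5) = 1, we get a unique residue mod 140.
    Write x = 0 + 28·t and substitute into x ≡ 3 (mod 5): 28·t ≡ 3 − 0 = 3 (mod 5).
    Reduce coefficients mod 5: 3·t ≡ 3 (mod 5).
    The inverse of 3 mod 5 is 2 (since 3·2 = 6 = 1·5 + 1), so t ≡ 2·3 = 6 ≡ 1 (mod 5).
    Then x = 0 + 28·1 = 28, valid modulo lcm(28, 5) = 140: x ≡ 28 (mod 140).
Verify: 28 mod 7 = 0 ✓, 28 mod 4 = 0 ✓, 28 mod 5 = 3 ✓.

x ≡ 28 (mod 140).


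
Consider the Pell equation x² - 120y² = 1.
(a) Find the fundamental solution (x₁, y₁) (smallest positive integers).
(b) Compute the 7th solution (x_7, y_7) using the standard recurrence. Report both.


Step 1: Find the fundamental solution (x₁, y₁) of x² - 120y² = 1.
  Expand √120 as a continued fraction. a₀ = ⌊√120⌋ = 10; iterate m_{k+1} = d_k·a_k − m_k, d_{k+1} = (120 − m_{k+1}²)/d_k, a_{k+1} = ⌊(a₀ + m_{k+1})/d_{k+1}⌋ (starting m₀ = 0, d₀ = 1), with convergents p_k = a_k·p_{k-1} + p_{k-2}, q_k = a_k·q_{k-1} + q_{k-2} (p₋₁ = 1, q₋₁ = 0):
  k = 0: a₀ = 10; p₀/q₀ = 10/1; p₀² − 120·q₀² = 100 − 120 = -20.
  k = 1: m = 10, d = 20, a = ⌊(10 + 10)/20⌋ = 1; p/q = (1·10 + 1)/(1·1 + 0) = 11/1; p² − 120·q² = 121 − 120 = 1.
  The first convergent with p² − 120·q² = 1 gives the fundamental solution (x₁, y₁) = (11, 1).
Step 2: Apply the recurrence (x_{n+1}, y_{n+1}) = (x₁x_n + 120y₁y_n, x₁y_n + y₁x_n) repeatedly.
  From (x_1, y_1) = (11, 1): x_2 = 11·11 + 120·1·1 = 241; y_2 = 11·1 + 1·11 = 22.
  From (x_2, y_2) = (241, 22): x_3 = 11·241 + 120·1·22 = 5291; y_3 = 11·22 + 1·241 = 483.
  From (x_3, y_3) = (5291, 483): x_4 = 11·5291 + 120·1·483 = 116161; y_4 = 11·483 + 1·5291 = 10604.
  From (x_4, y_4) = (116161, 10604): x_5 = 11·116161 + 120·1·10604 = 2550251; y_5 = 11·10604 + 1·116161 = 232805.
  From (x_5, y_5) = (2550251, 232805): x_6 = 11·2550251 + 120·1·232805 = 55989361; y_6 = 11·232805 + 1·2550251 = 5111106.
  From (x_6, y_6) = (55989361, 5111106): x_7 = 11·55989361 + 120·1·5111106 = 1229215691; y_7 = 11·5111106 + 1·55989361 = 112211527.
Step 3: Verify x_7² - 120·y_7² = 1510971215000607481 - 1510971215000607480 = 1 (should be 1). ✓

(x_1, y_1) = (11, 1); (x_7, y_7) = (1229215691, 112211527).


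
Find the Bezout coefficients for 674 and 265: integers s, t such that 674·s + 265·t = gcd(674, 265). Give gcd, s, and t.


Euclidean algorithm on (674, 265) — divide until remainder is 0:
  674 = 2 · 265 + 144
  265 = 1 · 144 + 121
  144 = 1 · 121 + 23
  121 = 5 · 23 + 6
  23 = 3 · 6 + 5
  6 = 1 · 5 + 1
  5 = 5 · 1 + 0
gcd(674, 265) = 1.
Track Bezout coefficients alongside the remainders: start with r₀ = 674 = a·1 + b·0 (s = 1, t = 0) and r₁ = 265 = a·0 + b·1 (s = 0, t = 1); each new remainder r_{k+1} = r_{k-1} − q_k·r_k inherits s_{k+1} = s_{k-1} − q_k·s_k, t_{k+1} = t_{k-1} − q_k·t_k, so r_k = a·s_k + b·t_k at every step:
  q = 2: r = 144, s = 1 − 2·0 = 1, t = 0 − 2·1 = -2  (check: 674·1 + 265·(-2) = 144)
  q = 1: r = 121, s = 0 − 1·1 = -1, t = 1 − 1·(-2) = 3  (check: 674·(-1) + 265·3 = 121)
  q = 1: r = 23, s = 1 − 1·(-1) = 2, t = -2 − 1·3 = -5  (check: 674·2 + 265·(-5) = 23)
  q = 5: r = 6, s = -1 − 5·2 = -11, t = 3 − 5·(-5) = 28  (check: 674·(-11) + 265·28 = 6)
  q = 3: r = 5, s = 2 − 3·(-11) = 35, t = -5 − 3·28 = -89  (check: 674·35 + 265·(-89) = 5)
  q = 1: r = 1, s = -11 − 1·35 = -46, t = 28 − 1·(-89) = 117  (check: 674·(-46) + 265·117 = 1)
The row with r = 1 (the gcd) gives the Bezout coefficients s = -46, t = 117.
Result: 674 · (-46) + 265 · (117) = 1.

gcd(674, 265) = 1; s = -46, t = 117 (check: 674·(-46) + 265·117 = 1).


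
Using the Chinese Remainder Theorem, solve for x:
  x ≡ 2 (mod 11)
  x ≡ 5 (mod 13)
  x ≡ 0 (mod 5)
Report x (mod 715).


Moduli 11, 13, 5 are pairwise coprime; by CRT there is a unique solution modulo M = 11 · 13 · 5 = 715.
Solve pairwise, accumulating the modulus:
  Start with x ≡ 2 (mod 11).
  Combine with x ≡ 5 (mod 13): since gcd(11, 13) = 1, we get a unique residue mod 143.
    Write x = 2 + 11·t and substitute into x ≡ 5 (mod 13): 11·t ≡ 5 − 2 = 3 (mod 13).
    The inverse of 11 mod 13 is 6 (since 11·6 = 66 = 5·13 + 1), so t ≡ 6·3 = 18 ≡ 5 (mod 13).
    Then x = 2 + 11·5 = 57, valid modulo lcm(11, 13) = 143: x ≡ 57 (mod 143).
  Combine with x ≡ 0 (mod 5): since gcd(143, 5) = 1, we get a unique residue mod 715.
    Write x = 57 + 143·t and substitute into x ≡ 0 (mod 5): 143·t ≡ 0 − 57 = -57 (mod 5).
    Reduce coefficients mod 5: 3·t ≡ 3 (mod 5).
    The inverse of 3 mod 5 is 2 (since 3·2 = 6 = 1·5 + 1), so t ≡ 2·3 = 6 ≡ 1 (mod 5).
    Then x = 57 + 143·1 = 200, valid modulo lcm(143, 5) = 715: x ≡ 200 (mod 715).
Verify: 200 mod 11 = 2 ✓, 200 mod 13 = 5 ✓, 200 mod 5 = 0 ✓.

x ≡ 200 (mod 715).


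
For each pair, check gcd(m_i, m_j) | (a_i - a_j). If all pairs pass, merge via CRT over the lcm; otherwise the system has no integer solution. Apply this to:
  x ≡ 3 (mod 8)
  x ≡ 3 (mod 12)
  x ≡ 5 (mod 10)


Moduli 8, 12, 10 are not pairwise coprime, so CRT works modulo lcm(m_i) when all pairwise compatibility conditions hold.
Pairwise compatibility: gcd(m_i, m_j) must divide a_i - a_j for every pair.
Merge one congruence at a time:
  Start: x ≡ 3 (mod 8).
  Combine with x ≡ 3 (mod 12): gcd(8, 12) = 4; 3 - 3 = 0, which IS divisible by 4, so compatible.
    Write x = 3 + 8·t and substitute into x ≡ 3 (mod 12): 8·t ≡ 3 − 3 = 0 (mod 12).
    Divide the congruence (and modulus) by g = 4: 2·t ≡ 0 (mod 3).
    The inverse of 2 mod 3 is 2 (since 2·2 = 4 = 1·3 + 1), so t ≡ 2·0 = 0 ≡ 0 (mod 3).
    Then x = 3 + 8·0 = 3, valid modulo lcm(8, 12) = 24: x ≡ 3 (mod 24).
  Combine with x ≡ 5 (mod 10): gcd(24, 10) = 2; 5 - 3 = 2, which IS divisible by 2, so compatible.
    Write x = 3 + 24·t and substitute into x ≡ 5 (mod 10): 24·t ≡ 5 − 3 = 2 (mod 10).
    Divide the congruence (and modulus) by g = 2: 12·t ≡ 1 (mod 5).
    Reduce coefficients mod 5: 2·t ≡ 1 (mod 5).
    The inverse of 2 mod 5 is 3 (since 2·3 = 6 = 1·5 + 1), so t ≡ 3·1 = 3 ≡ 3 (mod 5).
    Then x = 3 + 24·3 = 75, valid modulo lcm(24, 10) = 120: x ≡ 75 (mod 120).
Verify: 75 mod 8 = 3, 75 mod 12 = 3, 75 mod 10 = 5.

x ≡ 75 (mod 120).


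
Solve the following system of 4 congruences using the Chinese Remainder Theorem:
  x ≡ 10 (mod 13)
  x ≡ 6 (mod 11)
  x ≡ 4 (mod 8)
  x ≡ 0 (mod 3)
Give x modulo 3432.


Product of moduli M = 13 · 11 · 8 · 3 = 3432.
Merge one congruence at a time:
  Start: x ≡ 10 (mod 13).
  Combine with x ≡ 6 (mod 11); new modulus lcm = 143.
    Write x = 10 + 13·t and substitute into x ≡ 6 (mod 11): 13·t ≡ 6 − 10 = -4 (mod 11).
    Reduce coefficients mod 11: 2·t ≡ 7 (mod 11).
    The inverse of 2 mod 11 is 6 (since 2·6 = 12 = 1·11 + 1), so t ≡ 6·7 = 42 ≡ 9 (mod 11).
    Then x = 10 + 13·9 = 127, valid modulo lcm(13, 11) = 143: x ≡ 127 (mod 143).
  Combine with x ≡ 4 (mod 8); new modulus lcm = 1144.
    Write x = 127 + 143·t and substitute into x ≡ 4 (mod 8): 143·t ≡ 4 − 127 = -123 (mod 8).
    Reduce coefficients mod 8: 7·t ≡ 5 (mod 8).
    The inverse of 7 mod 8 is 7 (since 7·7 = 49 = 6·8 + 1), so t ≡ 7·5 = 35 ≡ 3 (mod 8).
    Then x = 127 + 143·3 = 556, valid modulo lcm(143, 8) = 1144: x ≡ 556 (mod 1144).
  Combine with x ≡ 0 (mod 3); new modulus lcm = 3432.
    Write x = 556 + 1144·t and substitute into x ≡ 0 (mod 3): 1144·t ≡ 0 − 556 = -556 (mod 3).
    Reduce coefficients mod 3: 1·t ≡ 2 (mod 3).
    So t ≡ 2 (mod 3).
    Then x = 556 + 1144·2 = 2844, valid modulo lcm(1144, 3) = 3432: x ≡ 2844 (mod 3432).
Verify against each original: 2844 mod 13 = 10, 2844 mod 11 = 6, 2844 mod 8 = 4, 2844 mod 3 = 0.

x ≡ 2844 (mod 3432).


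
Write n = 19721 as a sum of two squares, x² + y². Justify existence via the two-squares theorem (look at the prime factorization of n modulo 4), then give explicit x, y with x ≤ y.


Step 1: Factor n = 19721 = 13 · 37 · 41.
Step 2: Check the mod-4 condition on each prime factor: 13 ≡ 1 (mod 4), exponent 1; 37 ≡ 1 (mod 4), exponent 1; 41 ≡ 1 (mod 4), exponent 1.
All primes ≡ 3 (mod 4) appear to even exponent (or don't appear), so by the two-squares theorem n IS expressible as a sum of two squares.
Step 3: Build a representation. Here n = 13 · 37 · 41 is a product of primes ≡ 1 (mod 4). Each prime p ≡ 1 (mod 4) is itself a sum of two squares; find a² by testing p − a² for a perfect square:
  13: 13 − 1² = 12, 13 − 2² = 9 = 3² ⇒ 13 = 2² + 3².
  37: 37 − 1² = 36 = 6² ⇒ 37 = 1² + 6².
  41: 41 − 1² = 40, 41 − 2² = 37, 41 − 3² = 32, 41 − 4² = 25 = 5² ⇒ 41 = 4² + 5².
  Combine using the Brahmagupta–Fibonacci identity (a² + b²)(c² + d²) = (ac − bd)² + (ad + bc)² = (ac + bd)² + (ad − bc)²:
  13 · 37 = 481: from (2² + 3²)(1² + 6²), take (2·1 − 3·6, 2·6 + 3·1) = (2 − 18, 12 + 3) = (-16, 15); dropping signs (only squares matter) gives (16, 15); check 16² + 15² = 256 + 225 = 481 ✓.
  481 · 41 = 19721: from (16² + 15²)(4² + 5²), take (16·4 − 15·5, 16·5 + 15·4) = (64 − 75, 80 + 60) = (-11, 140); dropping signs (only squares matter) gives (11, 140); check 11² + 140² = 121 + 19600 = 19721 ✓.
Step 4: Order so x ≤ y and verify: 11² + 140² = 121 + 19600 = 19721 = n. ✓

n = 19721 = 11² + 140² (one valid representation with x ≤ y).


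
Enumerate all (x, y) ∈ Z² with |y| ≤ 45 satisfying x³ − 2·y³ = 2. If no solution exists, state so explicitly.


The equation is x³ - 2y³ = 2. For fixed y, x³ = 2·y³ + 2, so a solution requires the RHS to be a perfect cube.
Strategy: iterate y from -45 to 45, compute RHS = 2·y³ + 2, and check whether it is a (positive or negative) perfect cube.
Check small values of y:
  y = 0: RHS = 2 is not a perfect cube.
  y = 1: RHS = 4 is not a perfect cube.
  y = -1: RHS = 0 = (0)³ ⇒ x = 0 works.
  y = 2: RHS = 18 is not a perfect cube.
  y = -2: RHS = -14 is not a perfect cube.
  y = 3: RHS = 56 is not a perfect cube.
  y = -3: RHS = -52 is not a perfect cube.
Continuing the search up to |y| = 45 finds no further solutions beyond those listed.
Collected solutions: (0, -1).

Solutions (with |y| ≤ 45): (0, -1).


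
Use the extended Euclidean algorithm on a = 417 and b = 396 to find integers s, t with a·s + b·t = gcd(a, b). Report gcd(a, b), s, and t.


Euclidean algorithm on (417, 396) — divide until remainder is 0:
  417 = 1 · 396 + 21
  396 = 18 · 21 + 18
  21 = 1 · 18 + 3
  18 = 6 · 3 + 0
gcd(417, 396) = 3.
Track Bezout coefficients alongside the remainders: start with r₀ = 417 = a·1 + b·0 (s = 1, t = 0) and r₁ = 396 = a·0 + b·1 (s = 0, t = 1); each new remainder r_{k+1} = r_{k-1} − q_k·r_k inherits s_{k+1} = s_{k-1} − q_k·s_k, t_{k+1} = t_{k-1} − q_k·t_k, so r_k = a·s_k + b·t_k at every step:
  q = 1: r = 21, s = 1 − 1·0 = 1, t = 0 − 1·1 = -1  (check: 417·1 + 396·(-1) = 21)
  q = 18: r = 18, s = 0 − 18·1 = -18, t = 1 − 18·(-1) = 19  (check: 417·(-18) + 396·19 = 18)
  q = 1: r = 3, s = 1 − 1·(-18) = 19, t = -1 − 1·19 = -20  (check: 417·19 + 396·(-20) = 3)
The row with r = 3 (the gcd) gives the Bezout coefficients s = 19, t = -20.
Result: 417 · (19) + 396 · (-20) = 3.

gcd(417, 396) = 3; s = 19, t = -20 (check: 417·19 + 396·(-20) = 3).


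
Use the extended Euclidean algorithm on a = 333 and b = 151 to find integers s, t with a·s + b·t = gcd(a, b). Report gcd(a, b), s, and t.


Euclidean algorithm on (333, 151) — divide until remainder is 0:
  333 = 2 · 151 + 31
  151 = 4 · 31 + 27
  31 = 1 · 27 + 4
  27 = 6 · 4 + 3
  4 = 1 · 3 + 1
  3 = 3 · 1 + 0
gcd(333, 151) = 1.
Track Bezout coefficients alongside the remainders: start with r₀ = 333 = a·1 + b·0 (s = 1, t = 0) and r₁ = 151 = a·0 + b·1 (s = 0, t = 1); each new remainder r_{k+1} = r_{k-1} − q_k·r_k inherits s_{k+1} = s_{k-1} − q_k·s_k, t_{k+1} = t_{k-1} − q_k·t_k, so r_k = a·s_k + b·t_k at every step:
  q = 2: r = 31, s = 1 − 2·0 = 1, t = 0 − 2·1 = -2  (check: 333·1 + 151·(-2) = 31)
  q = 4: r = 27, s = 0 − 4·1 = -4, t = 1 − 4·(-2) = 9  (check: 333·(-4) + 151·9 = 27)
  q = 1: r = 4, s = 1 − 1·(-4) = 5, t = -2 − 1·9 = -11  (check: 333·5 + 151·(-11) = 4)
  q = 6: r = 3, s = -4 − 6·5 = -34, t = 9 − 6·(-11) = 75  (check: 333·(-34) + 151·75 = 3)
  q = 1: r = 1, s = 5 − 1·(-34) = 39, t = -11 − 1·75 = -86  (check: 333·39 + 151·(-86) = 1)
The row with r = 1 (the gcd) gives the Bezout coefficients s = 39, t = -86.
Result: 333 · (39) + 151 · (-86) = 1.

gcd(333, 151) = 1; s = 39, t = -86 (check: 333·39 + 151·(-86) = 1).


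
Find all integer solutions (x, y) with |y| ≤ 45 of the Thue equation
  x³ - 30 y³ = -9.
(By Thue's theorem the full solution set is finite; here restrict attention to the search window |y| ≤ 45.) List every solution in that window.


The equation is x³ - 30y³ = -9. For fixed y, x³ = 30·y³ − 9, so a solution requires the RHS to be a perfect cube.
Strategy: iterate y from -45 to 45, compute RHS = 30·y³ − 9, and check whether it is a (positive or negative) perfect cube.
Check small values of y:
  y = 0: RHS = -9 is not a perfect cube.
  y = 1: RHS = 21 is not a perfect cube.
  y = -1: RHS = -39 is not a perfect cube.
  y = 2: RHS = 231 is not a perfect cube.
  y = -2: RHS = -249 is not a perfect cube.
  y = 3: RHS = 801 is not a perfect cube.
  y = -3: RHS = -819 is not a perfect cube.
Continuing the search up to |y| = 45 finds no solutions either.
No (x, y) in the scanned range satisfies the equation.

No integer solutions with |y| ≤ 45.


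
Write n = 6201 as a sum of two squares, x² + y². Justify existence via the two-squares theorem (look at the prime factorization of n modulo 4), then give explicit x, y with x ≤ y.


Step 1: Factor n = 6201 = 3^2 · 13 · 53.
Step 2: Check the mod-4 condition on each prime factor: 3 ≡ 3 (mod 4), exponent 2 (must be even); 13 ≡ 1 (mod 4), exponent 1; 53 ≡ 1 (mod 4), exponent 1.
All primes ≡ 3 (mod 4) appear to even exponent (or don't appear), so by the two-squares theorem n IS expressible as a sum of two squares.
Step 3: Build a representation. Group n = k² · m with k = 3 and m = 13 · 53 = 689 (a product of primes ≡ 1 (mod 4)); a representation of m scales to one of n via (k·x)² + (k·y)² = k²(x² + y²). Each prime p ≡ 1 (mod 4) is itself a sum of two squares; find a² by testing p − a² for a perfect square:
  13: 13 − 1² = 12, 13 − 2² = 9 = 3² ⇒ 13 = 2² + 3².
  53: 53 − 1² = 52, 53 − 2² = 49 = 7² ⇒ 53 = 2² + 7².
  Combine using the Brahmagupta–Fibonacci identity (a² + b²)(c² + d²) = (ac − bd)² + (ad + bc)² = (ac + bd)² + (ad − bc)²:
  13 · 53 = 689: from (2² + 3²)(2² + 7²), take (2·2 − 3·7, 2·7 + 3·2) = (4 − 21, 14 + 6) = (-17, 20); dropping signs (only squares matter) gives (17, 20); check 17² + 20² = 289 + 400 = 689 ✓.
  Scale by k = 3: (3·17, 3·20) = (51, 60).
Step 4: Order so x ≤ y and verify: 51² + 60² = 2601 + 3600 = 6201 = n. ✓

n = 6201 = 51² + 60² (one valid representation with x ≤ y).


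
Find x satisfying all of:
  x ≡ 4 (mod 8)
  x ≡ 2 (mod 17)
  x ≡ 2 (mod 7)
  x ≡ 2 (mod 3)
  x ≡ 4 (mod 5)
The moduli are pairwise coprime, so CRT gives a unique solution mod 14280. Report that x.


Product of moduli M = 8 · 17 · 7 · 3 · 5 = 14280.
Merge one congruence at a time:
  Start: x ≡ 4 (mod 8).
  Combine with x ≡ 2 (mod 17); new modulus lcm = 136.
    Write x = 4 + 8·t and substitute into x ≡ 2 (mod 17): 8·t ≡ 2 − 4 = -2 (mod 17).
    Reduce coefficients mod 17: 8·t ≡ 15 (mod 17).
    The inverse of 8 mod 17 is 15 (since 8·15 = 120 = 7·17 + 1), so t ≡ 15·15 = 225 ≡ 4 (mod 17).
    Then x = 4 + 8·4 = 36, valid modulo lcm(8, 17) = 136: x ≡ 36 (mod 136).
  Combine with x ≡ 2 (mod 7); new modulus lcm = 952.
    Write x = 36 + 136·t and substitute into x ≡ 2 (mod 7): 136·t ≡ 2 − 36 = -34 (mod 7).
    Reduce coefficients mod 7: 3·t ≡ 1 (mod 7).
    The inverse of 3 mod 7 is 5 (since 3·5 = 15 = 2·7 + 1), so t ≡ 5·1 = 5 ≡ 5 (mod 7).
    Then x = 36 + 136·5 = 716, valid modulo lcm(136, 7) = 952: x ≡ 716 (mod 952).
  Combine with x ≡ 2 (mod 3); new modulus lcm = 2856.
    Write x = 716 + 952·t and substitute into x ≡ 2 (mod 3): 952·t ≡ 2 − 716 = -714 (mod 3).
    Reduce coefficients mod 3: 1·t ≡ 0 (mod 3).
    So t ≡ 0 (mod 3).
    Then x = 716 + 952·0 = 716, valid modulo lcm(952, 3) = 2856: x ≡ 716 (mod 2856).
  Combine with x ≡ 4 (mod 5); new modulus lcm = 14280.
    Write x = 716 + 2856·t and substitute into x ≡ 4 (mod 5): 2856·t ≡ 4 − 716 = -712 (mod 5).
    Reduce coefficients mod 5: 1·t ≡ 3 (mod 5).
    So t ≡ 3 (mod 5).
    Then x = 716 + 2856·3 = 9284, valid modulo lcm(2856, 5) = 14280: x ≡ 9284 (mod 14280).
Verify against each original: 9284 mod 8 = 4, 9284 mod 17 = 2, 9284 mod 7 = 2, 9284 mod 3 = 2, 9284 mod 5 = 4.

x ≡ 9284 (mod 14280).


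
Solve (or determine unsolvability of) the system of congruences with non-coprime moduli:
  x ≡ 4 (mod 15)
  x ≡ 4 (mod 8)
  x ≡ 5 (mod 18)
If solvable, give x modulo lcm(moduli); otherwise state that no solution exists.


Moduli 15, 8, 18 are not pairwise coprime, so CRT works modulo lcm(m_i) when all pairwise compatibility conditions hold.
Pairwise compatibility: gcd(m_i, m_j) must divide a_i - a_j for every pair.
Merge one congruence at a time:
  Start: x ≡ 4 (mod 15).
  Combine with x ≡ 4 (mod 8): gcd(15, 8) = 1; 4 - 4 = 0, which IS divisible by 1, so compatible.
    Write x = 4 + 15·t and substitute into x ≡ 4 (mod 8): 15·t ≡ 4 − 4 = 0 (mod 8).
    Reduce coefficients mod 8: 7·t ≡ 0 (mod 8).
    The inverse of 7 mod 8 is 7 (since 7·7 = 49 = 6·8 + 1), so t ≡ 7·0 = 0 ≡ 0 (mod 8).
    Then x = 4 + 15·0 = 4, valid modulo lcm(15, 8) = 120: x ≡ 4 (mod 120).
  Combine with x ≡ 5 (mod 18): gcd(120, 18) = 6, and 5 - 4 = 1 is NOT divisible by 6.
    ⇒ system is inconsistent (no integer solution).

No solution (the system is inconsistent).


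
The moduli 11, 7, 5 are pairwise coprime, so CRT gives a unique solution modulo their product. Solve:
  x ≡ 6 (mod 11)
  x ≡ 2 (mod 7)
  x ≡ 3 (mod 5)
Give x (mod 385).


Moduli 11, 7, 5 are pairwise coprime; by CRT there is a unique solution modulo M = 11 · 7 · 5 = 385.
Solve pairwise, accumulating the modulus:
  Start with x ≡ 6 (mod 11).
  Combine with x ≡ 2 (mod 7): since gcd(11, 7) = 1, we get a unique residue mod 77.
    Write x = 6 + 11·t and substitute into x ≡ 2 (mod 7): 11·t ≡ 2 − 6 = -4 (mod 7).
    Reduce coefficients mod 7: 4·t ≡ 3 (mod 7).
    The inverse of 4 mod 7 is 2 (since 4·2 = 8 = 1·7 + 1), so t ≡ 2·3 = 6 ≡ 6 (mod 7).
    Then x = 6 + 11·6 = 72, valid modulo lcm(11, 7) = 77: x ≡ 72 (mod 77).
  Combine with x ≡ 3 (mod 5): since gcd(77, 5) = 1, we get a unique residue mod 385.
    Write x = 72 + 77·t and substitute into x ≡ 3 (mod 5): 77·t ≡ 3 − 72 = -69 (mod 5).
    Reduce coefficients mod 5: 2·t ≡ 1 (mod 5).
    The inverse of 2 mod 5 is 3 (since 2·3 = 6 = 1·5 + 1), so t ≡ 3·1 = 3 ≡ 3 (mod 5).
    Then x = 72 + 77·3 = 303, valid modulo lcm(77, 5) = 385: x ≡ 303 (mod 385).
Verify: 303 mod 11 = 6 ✓, 303 mod 7 = 2 ✓, 303 mod 5 = 3 ✓.

x ≡ 303 (mod 385).


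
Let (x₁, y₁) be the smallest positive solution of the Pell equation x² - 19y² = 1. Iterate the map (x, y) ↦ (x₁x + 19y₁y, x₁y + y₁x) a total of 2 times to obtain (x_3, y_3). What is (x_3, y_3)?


Step 1: Find the fundamental solution (x₁, y₁) of x² - 19y² = 1.
  Expand √19 as a continued fraction. a₀ = ⌊√19⌋ = 4; iterate m_{k+1} = d_k·a_k − m_k, d_{k+1} = (19 − m_{k+1}²)/d_k, a_{k+1} = ⌊(a₀ + m_{k+1})/d_{k+1}⌋ (starting m₀ = 0, d₀ = 1), with convergents p_k = a_k·p_{k-1} + p_{k-2}, q_k = a_k·q_{k-1} + q_{k-2} (p₋₁ = 1, q₋₁ = 0):
  k = 0: a₀ = 4; p₀/q₀ = 4/1; p₀² − 19·q₀² = 16 − 19 = -3.
  k = 1: m = 4, d = 3, a = ⌊(4 + 4)/3⌋ = 2; p/q = (2·4 + 1)/(2·1 + 0) = 9/2; p² − 19·q² = 81 − 76 = 5.
  k = 2: m = 2, d = 5, a = ⌊(4 + 2)/5⌋ = 1; p/q = (1·9 + 4)/(1·2 + 1) = 13/3; p² − 19·q² = 169 − 171 = -2.
  k = 3: m = 3, d = 2, a = ⌊(4 + 3)/2⌋ = 3; p/q = (3·13 + 9)/(3·3 + 2) = 48/11; p² − 19·q² = 2304 − 2299 = 5.
  k = 4: m = 3, d = 5, a = ⌊(4 + 3)/5⌋ = 1; p/q = (1·48 + 13)/(1·11 + 3) = 61/14; p² − 19·q² = 3721 − 3724 = -3.
  k = 5: m = 2, d = 3, a = ⌊(4 + 2)/3⌋ = 2; p/q = (2·61 + 48)/(2·14 + 11) = 170/39; p² − 19·q² = 28900 − 28899 = 1.
  The first convergent with p² − 19·q² = 1 gives the fundamental solution (x₁, y₁) = (170, 39).
Step 2: Apply the recurrence (x_{n+1}, y_{n+1}) = (x₁x_n + 19y₁y_n, x₁y_n + y₁x_n) repeatedly.
  From (x_1, y_1) = (170, 39): x_2 = 170·170 + 19·39·39 = 57799; y_2 = 170·39 + 39·170 = 13260.
  From (x_2, y_2) = (57799, 13260): x_3 = 170·57799 + 19·39·13260 = 19651490; y_3 = 170·13260 + 39·57799 = 4508361.
Step 3: Verify x_3² - 19·y_3² = 386181059220100 - 386181059220099 = 1 (should be 1). ✓

(x_1, y_1) = (170, 39); (x_3, y_3) = (19651490, 4508361).


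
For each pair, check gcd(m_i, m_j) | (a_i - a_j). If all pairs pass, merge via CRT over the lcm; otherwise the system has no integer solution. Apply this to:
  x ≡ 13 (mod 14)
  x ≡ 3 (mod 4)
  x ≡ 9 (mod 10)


Moduli 14, 4, 10 are not pairwise coprime, so CRT works modulo lcm(m_i) when all pairwise compatibility conditions hold.
Pairwise compatibility: gcd(m_i, m_j) must divide a_i - a_j for every pair.
Merge one congruence at a time:
  Start: x ≡ 13 (mod 14).
  Combine with x ≡ 3 (mod 4): gcd(14, 4) = 2; 3 - 13 = -10, which IS divisible by 2, so compatible.
    Write x = 13 + 14·t and substitute into x ≡ 3 (mod 4): 14·t ≡ 3 − 13 = -10 (mod 4).
    Divide the congruence (and modulus) by g = 2: 7·t ≡ -5 (mod 2).
    Reduce coefficients mod 2: 1·t ≡ 1 (mod 2).
    So t ≡ 1 (mod 2).
    Then x = 13 + 14·1 = 27, valid modulo lcm(14, 4) = 28: x ≡ 27 (mod 28).
  Combine with x ≡ 9 (mod 10): gcd(28, 10) = 2; 9 - 27 = -18, which IS divisible by 2, so compatible.
    Write x = 27 + 28·t and substitute into x ≡ 9 (mod 10): 28·t ≡ 9 − 27 = -18 (mod 10).
    Divide the congruence (and modulus) by g = 2: 14·t ≡ -9 (mod 5).
    Reduce coefficients mod 5: 4·t ≡ 1 (mod 5).
    The inverse of 4 mod 5 is 4 (since 4·4 = 16 = 3·5 + 1), so t ≡ 4·1 = 4 ≡ 4 (mod 5).
    Then x = 27 + 28·4 = 139, valid modulo lcm(28, 10) = 140: x ≡ 139 (mod 140).
Verify: 139 mod 14 = 13, 139 mod 4 = 3, 139 mod 10 = 9.

x ≡ 139 (mod 140).


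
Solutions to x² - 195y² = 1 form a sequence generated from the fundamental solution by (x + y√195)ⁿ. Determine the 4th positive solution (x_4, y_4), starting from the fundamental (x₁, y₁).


Step 1: Find the fundamental solution (x₁, y₁) of x² - 195y² = 1.
  Expand √195 as a continued fraction. a₀ = ⌊√195⌋ = 13; iterate m_{k+1} = d_k·a_k − m_k, d_{k+1} = (195 − m_{k+1}²)/d_k, a_{k+1} = ⌊(a₀ + m_{k+1})/d_{k+1}⌋ (starting m₀ = 0, d₀ = 1), with convergents p_k = a_k·p_{k-1} + p_{k-2}, q_k = a_k·q_{k-1} + q_{k-2} (p₋₁ = 1, q₋₁ = 0):
  k = 0: a₀ = 13; p₀/q₀ = 13/1; p₀² − 195·q₀² = 169 − 195 = -26.
  k = 1: m = 13, d = 26, a = ⌊(13 + 13)/26⌋ = 1; p/q = (1·13 + 1)/(1·1 + 0) = 14/1; p² − 195·q² = 196 − 195 = 1.
  The first convergent with p² − 195·q² = 1 gives the fundamental solution (x₁, y₁) = (14, 1).
Step 2: Apply the recurrence (x_{n+1}, y_{n+1}) = (x₁x_n + 195y₁y_n, x₁y_n + y₁x_n) repeatedly.
  From (x_1, y_1) = (14, 1): x_2 = 14·14 + 195·1·1 = 391; y_2 = 14·1 + 1·14 = 28.
  From (x_2, y_2) = (391, 28): x_3 = 14·391 + 195·1·28 = 10934; y_3 = 14·28 + 1·391 = 783.
  From (x_3, y_3) = (10934, 783): x_4 = 14·10934 + 195·1·783 = 305761; y_4 = 14·783 + 1·10934 = 21896.
Step 3: Verify x_4² - 195·y_4² = 93489789121 - 93489789120 = 1 (should be 1). ✓

(x_1, y_1) = (14, 1); (x_4, y_4) = (305761, 21896).


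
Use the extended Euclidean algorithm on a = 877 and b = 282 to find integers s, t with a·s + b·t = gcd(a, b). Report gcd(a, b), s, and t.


Euclidean algorithm on (877, 282) — divide until remainder is 0:
  877 = 3 · 282 + 31
  282 = 9 · 31 + 3
  31 = 10 · 3 + 1
  3 = 3 · 1 + 0
gcd(877, 282) = 1.
Track Bezout coefficients alongside the remainders: start with r₀ = 877 = a·1 + b·0 (s = 1, t = 0) and r₁ = 282 = a·0 + b·1 (s = 0, t = 1); each new remainder r_{k+1} = r_{k-1} − q_k·r_k inherits s_{k+1} = s_{k-1} − q_k·s_k, t_{k+1} = t_{k-1} − q_k·t_k, so r_k = a·s_k + b·t_k at every step:
  q = 3: r = 31, s = 1 − 3·0 = 1, t = 0 − 3·1 = -3  (check: 877·1 + 282·(-3) = 31)
  q = 9: r = 3, s = 0 − 9·1 = -9, t = 1 − 9·(-3) = 28  (check: 877·(-9) + 282·28 = 3)
  q = 10: r = 1, s = 1 − 10·(-9) = 91, t = -3 − 10·28 = -283  (check: 877·91 + 282·(-283) = 1)
The row with r = 1 (the gcd) gives the Bezout coefficients s = 91, t = -283.
Result: 877 · (91) + 282 · (-283) = 1.

gcd(877, 282) = 1; s = 91, t = -283 (check: 877·91 + 282·(-283) = 1).


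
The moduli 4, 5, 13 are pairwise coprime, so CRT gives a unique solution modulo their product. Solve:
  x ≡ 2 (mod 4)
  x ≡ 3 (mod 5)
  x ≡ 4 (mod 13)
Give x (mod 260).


Moduli 4, 5, 13 are pairwise coprime; by CRT there is a unique solution modulo M = 4 · 5 · 13 = 260.
Solve pairwise, accumulating the modulus:
  Start with x ≡ 2 (mod 4).
  Combine with x ≡ 3 (mod 5): since gcd(4, 5) = 1, we get a unique residue mod 20.
    Write x = 2 + 4·t and substitute into x ≡ 3 (mod 5): 4·t ≡ 3 − 2 = 1 (mod 5).
    The inverse of 4 mod 5 is 4 (since 4·4 = 16 = 3·5 + 1), so t ≡ 4·1 = 4 ≡ 4 (mod 5).
    Then x = 2 + 4·4 = 18, valid modulo lcm(4, 5) = 20: x ≡ 18 (mod 20).
  Combine with x ≡ 4 (mod 13): since gcd(20, 13) = 1, we get a unique residue mod 260.
    Write x = 18 + 20·t and substitute into x ≡ 4 (mod 13): 20·t ≡ 4 − 18 = -14 (mod 13).
    Reduce coefficients mod 13: 7·t ≡ 12 (mod 13).
    The inverse of 7 mod 13 is 2 (since 7·2 = 14 = 1·13 + 1), so t ≡ 2·12 = 24 ≡ 11 (mod 13).
    Then x = 18 + 20·11 = 238, valid modulo lcm(20, 13) = 260: x ≡ 238 (mod 260).
Verify: 238 mod 4 = 2 ✓, 238 mod 5 = 3 ✓, 238 mod 13 = 4 ✓.

x ≡ 238 (mod 260).
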